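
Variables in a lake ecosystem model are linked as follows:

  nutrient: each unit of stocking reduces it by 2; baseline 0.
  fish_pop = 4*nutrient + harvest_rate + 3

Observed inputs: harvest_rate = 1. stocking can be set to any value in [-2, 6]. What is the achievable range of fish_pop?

Substituting into the fish_pop equation gives fish_pop = -8*stocking + 4.
Linear in stocking, so extremes are at the endpoints: stocking = -2 gives fish_pop = 20; stocking = 6 gives fish_pop = -44.

-44 to 20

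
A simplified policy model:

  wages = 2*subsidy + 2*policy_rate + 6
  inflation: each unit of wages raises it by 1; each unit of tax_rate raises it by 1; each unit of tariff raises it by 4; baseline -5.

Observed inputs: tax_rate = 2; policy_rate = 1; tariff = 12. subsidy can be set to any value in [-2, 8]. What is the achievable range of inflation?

Substituting into the wages equation gives wages = 2*subsidy + 8.
This gives inflation = 2*subsidy + 53.
Linear in subsidy, so extremes are at the endpoints: subsidy = -2 gives inflation = 49; subsidy = 8 gives inflation = 69.

49 to 69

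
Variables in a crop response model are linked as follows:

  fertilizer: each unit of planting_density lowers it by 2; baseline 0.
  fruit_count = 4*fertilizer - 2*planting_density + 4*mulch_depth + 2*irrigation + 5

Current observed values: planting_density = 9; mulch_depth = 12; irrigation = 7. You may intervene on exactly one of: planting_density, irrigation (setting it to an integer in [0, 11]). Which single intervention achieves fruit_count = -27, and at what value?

set irrigation = 5

Intervening on planting_density: fruit_count = -10*planting_density + 67. Reaching -27 requires planting_density = 47/5, not an integer.
Intervening on irrigation: with other inputs at their observed values, fruit_count = 2*irrigation - 37. Solving for -27 gives irrigation = 5, within [0, 11].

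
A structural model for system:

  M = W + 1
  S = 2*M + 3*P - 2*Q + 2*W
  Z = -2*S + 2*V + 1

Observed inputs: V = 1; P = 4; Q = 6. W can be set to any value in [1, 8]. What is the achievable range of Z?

-65 to -9

Substituting into the S equation gives S = 4*W + 2.
So Z = -8*W - 1.
Linear in W, so extremes are at the endpoints: W = 1 gives Z = -9; W = 8 gives Z = -65.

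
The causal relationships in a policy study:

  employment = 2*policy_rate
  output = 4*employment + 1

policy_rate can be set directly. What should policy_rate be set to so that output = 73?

Substituting into the output equation gives output = 8*policy_rate + 1.
Solve 8*policy_rate + 1 = 73: policy_rate = (73 - 1) / 8 = 9.

policy_rate = 9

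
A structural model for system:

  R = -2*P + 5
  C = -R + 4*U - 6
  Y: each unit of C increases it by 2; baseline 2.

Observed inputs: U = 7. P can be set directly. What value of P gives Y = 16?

Substituting into the C equation gives C = 2*P + 17.
Y becomes 4*P + 36.
Solve 4*P + 36 = 16: P = (16 - 36) / 4 = -5.

P = -5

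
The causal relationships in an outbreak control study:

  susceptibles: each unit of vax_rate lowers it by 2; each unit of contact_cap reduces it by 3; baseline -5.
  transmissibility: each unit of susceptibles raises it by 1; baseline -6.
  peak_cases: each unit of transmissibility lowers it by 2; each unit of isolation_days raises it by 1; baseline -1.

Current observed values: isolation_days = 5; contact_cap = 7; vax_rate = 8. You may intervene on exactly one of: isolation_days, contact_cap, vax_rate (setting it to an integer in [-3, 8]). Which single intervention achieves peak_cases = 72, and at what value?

Intervening on isolation_days: peak_cases = isolation_days + 95. Reaching 72 requires isolation_days = -23, outside [-3, 8].
Intervening on contact_cap: peak_cases = 6*contact_cap + 58. Reaching 72 requires contact_cap = 7/3, not an integer.
Intervening on vax_rate: with other inputs at their observed values, peak_cases = 4*vax_rate + 68. Solving for 72 gives vax_rate = 1, within [-3, 8].

set vax_rate = 1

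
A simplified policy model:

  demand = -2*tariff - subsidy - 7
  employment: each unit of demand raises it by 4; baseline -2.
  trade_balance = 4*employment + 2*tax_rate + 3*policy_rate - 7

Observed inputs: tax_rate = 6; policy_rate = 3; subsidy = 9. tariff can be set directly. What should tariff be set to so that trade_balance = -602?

Substituting into the demand equation gives demand = -2*tariff - 16.
Substituting into the employment equation gives employment = -8*tariff - 66.
Substituting into the trade_balance equation gives trade_balance = -32*tariff - 250.
Solve -32*tariff - 250 = -602: tariff = (-602 + 250) / -32 = 11.

tariff = 11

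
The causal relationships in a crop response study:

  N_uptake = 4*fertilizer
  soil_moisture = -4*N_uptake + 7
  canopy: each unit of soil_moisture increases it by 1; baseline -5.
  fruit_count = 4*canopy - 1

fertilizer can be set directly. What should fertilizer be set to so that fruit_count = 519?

Substituting into the soil_moisture equation gives soil_moisture = -16*fertilizer + 7.
Substituting into the canopy equation gives canopy = -16*fertilizer + 2.
fruit_count becomes -64*fertilizer + 7.
Solve -64*fertilizer + 7 = 519: fertilizer = (519 - 7) / -64 = -8.

fertilizer = -8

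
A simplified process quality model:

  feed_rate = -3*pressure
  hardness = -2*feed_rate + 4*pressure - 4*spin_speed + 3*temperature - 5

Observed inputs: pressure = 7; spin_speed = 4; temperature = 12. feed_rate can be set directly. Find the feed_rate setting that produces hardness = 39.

Intervening on feed_rate fixes its value directly, overriding its dependence on pressure.
Substituting into the hardness equation gives hardness = -2*feed_rate + 43.
Solve -2*feed_rate + 43 = 39: feed_rate = (39 - 43) / -2 = 2.

feed_rate = 2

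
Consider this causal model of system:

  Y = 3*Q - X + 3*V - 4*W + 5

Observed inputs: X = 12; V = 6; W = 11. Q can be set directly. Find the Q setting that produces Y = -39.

Q = -2

Substituting into the Y equation gives Y = 3*Q - 33.
Solve 3*Q - 33 = -39: Q = (-39 + 33) / 3 = -2.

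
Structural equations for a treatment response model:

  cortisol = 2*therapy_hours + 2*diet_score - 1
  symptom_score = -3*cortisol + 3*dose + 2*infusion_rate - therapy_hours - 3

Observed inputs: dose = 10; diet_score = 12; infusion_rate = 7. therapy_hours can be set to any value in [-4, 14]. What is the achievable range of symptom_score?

-126 to 0

Substituting into the cortisol equation gives cortisol = 2*therapy_hours + 23.
This gives symptom_score = -7*therapy_hours - 28.
Linear in therapy_hours, so extremes are at the endpoints: therapy_hours = -4 gives symptom_score = 0; therapy_hours = 14 gives symptom_score = -126.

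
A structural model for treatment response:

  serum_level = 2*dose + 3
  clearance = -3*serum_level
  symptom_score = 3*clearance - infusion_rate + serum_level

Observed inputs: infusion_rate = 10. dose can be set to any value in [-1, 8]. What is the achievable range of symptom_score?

Substituting into the clearance equation gives clearance = -6*dose - 9.
symptom_score becomes -16*dose - 34.
Linear in dose, so extremes are at the endpoints: dose = -1 gives symptom_score = -18; dose = 8 gives symptom_score = -162.

-162 to -18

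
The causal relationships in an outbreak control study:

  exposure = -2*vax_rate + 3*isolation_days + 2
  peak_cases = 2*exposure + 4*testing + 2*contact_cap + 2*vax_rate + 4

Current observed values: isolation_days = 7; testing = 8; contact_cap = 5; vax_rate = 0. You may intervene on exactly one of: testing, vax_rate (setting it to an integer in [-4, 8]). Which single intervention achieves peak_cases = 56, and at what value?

set testing = -1

Intervening on testing: with other inputs at their observed values, peak_cases = 4*testing + 60. Solving for 56 gives testing = -1, within [-4, 8].
Intervening on vax_rate: peak_cases = -2*vax_rate + 92. Reaching 56 requires vax_rate = 18, outside [-4, 8].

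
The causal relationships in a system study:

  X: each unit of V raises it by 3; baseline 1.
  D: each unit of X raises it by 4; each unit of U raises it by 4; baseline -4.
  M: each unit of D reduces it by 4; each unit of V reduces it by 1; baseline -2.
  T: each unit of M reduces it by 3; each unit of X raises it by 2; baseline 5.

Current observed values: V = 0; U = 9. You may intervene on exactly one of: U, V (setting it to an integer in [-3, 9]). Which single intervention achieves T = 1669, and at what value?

Intervening on U: T = 48*U + 13. Reaching 1669 requires U = 69/2, not an integer.
Intervening on V: with other inputs at their observed values, T = 153*V + 445. Solving for 1669 gives V = 8, within [-3, 9].

set V = 8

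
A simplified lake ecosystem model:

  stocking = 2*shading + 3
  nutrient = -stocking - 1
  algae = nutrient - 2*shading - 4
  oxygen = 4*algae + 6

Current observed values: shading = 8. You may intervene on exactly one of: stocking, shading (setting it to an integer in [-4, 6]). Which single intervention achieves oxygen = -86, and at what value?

Intervening on stocking: with other inputs at their observed values, oxygen = -4*stocking - 78. Solving for -86 gives stocking = 2, within [-4, 6].
Intervening on shading: oxygen = -16*shading - 26. Reaching -86 requires shading = 15/4, not an integer.

set stocking = 2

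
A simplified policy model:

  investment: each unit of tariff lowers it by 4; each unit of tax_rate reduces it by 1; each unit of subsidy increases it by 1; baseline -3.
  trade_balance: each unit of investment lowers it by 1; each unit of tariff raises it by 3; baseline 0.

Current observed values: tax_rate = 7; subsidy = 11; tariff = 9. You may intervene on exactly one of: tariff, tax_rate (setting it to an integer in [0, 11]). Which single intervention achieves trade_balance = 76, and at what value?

set tariff = 11

Intervening on tariff: with other inputs at their observed values, trade_balance = 7*tariff - 1. Solving for 76 gives tariff = 11, within [0, 11].
Intervening on tax_rate: trade_balance = tax_rate + 55. Reaching 76 requires tax_rate = 21, outside [0, 11].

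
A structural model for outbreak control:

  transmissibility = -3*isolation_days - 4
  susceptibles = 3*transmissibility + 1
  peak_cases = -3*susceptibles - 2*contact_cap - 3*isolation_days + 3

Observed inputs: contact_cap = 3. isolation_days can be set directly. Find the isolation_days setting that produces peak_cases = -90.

isolation_days = -5

Substituting into the susceptibles equation gives susceptibles = -9*isolation_days - 11.
Substituting into the peak_cases equation gives peak_cases = 24*isolation_days + 30.
Solve 24*isolation_days + 30 = -90: isolation_days = (-90 - 30) / 24 = -5.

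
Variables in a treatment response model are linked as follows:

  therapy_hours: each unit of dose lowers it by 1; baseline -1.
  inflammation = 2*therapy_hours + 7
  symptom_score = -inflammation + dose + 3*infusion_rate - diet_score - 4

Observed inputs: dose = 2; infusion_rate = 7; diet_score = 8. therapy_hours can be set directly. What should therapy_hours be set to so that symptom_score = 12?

therapy_hours = -4

Intervening on therapy_hours fixes its value directly, overriding its dependence on dose.
Substituting into the symptom_score equation gives symptom_score = -2*therapy_hours + 4.
Solve -2*therapy_hours + 4 = 12: therapy_hours = (12 - 4) / -2 = -4.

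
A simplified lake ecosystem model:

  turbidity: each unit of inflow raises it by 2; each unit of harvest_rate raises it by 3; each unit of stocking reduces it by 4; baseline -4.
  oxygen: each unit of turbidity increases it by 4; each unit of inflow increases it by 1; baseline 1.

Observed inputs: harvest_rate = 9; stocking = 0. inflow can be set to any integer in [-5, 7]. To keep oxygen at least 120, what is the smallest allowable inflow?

inflow = 3

Substituting into the turbidity equation gives turbidity = 2*inflow + 23.
oxygen becomes 9*inflow + 93.
Require 9*inflow + 93 ≥ 120, so inflow ≥ 3.
The smallest integer in [-5, 7] satisfying this is 3.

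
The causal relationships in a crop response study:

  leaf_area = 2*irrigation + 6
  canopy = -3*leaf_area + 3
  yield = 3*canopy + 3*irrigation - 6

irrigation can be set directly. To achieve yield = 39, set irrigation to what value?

Substituting into the canopy equation gives canopy = -6*irrigation - 15.
yield becomes -15*irrigation - 51.
Solve -15*irrigation - 51 = 39: irrigation = (39 + 51) / -15 = -6.

irrigation = -6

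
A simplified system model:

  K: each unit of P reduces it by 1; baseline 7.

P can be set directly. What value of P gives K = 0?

P = 7

Solve -P + 7 = 0: P = (0 - 7) / -1 = 7.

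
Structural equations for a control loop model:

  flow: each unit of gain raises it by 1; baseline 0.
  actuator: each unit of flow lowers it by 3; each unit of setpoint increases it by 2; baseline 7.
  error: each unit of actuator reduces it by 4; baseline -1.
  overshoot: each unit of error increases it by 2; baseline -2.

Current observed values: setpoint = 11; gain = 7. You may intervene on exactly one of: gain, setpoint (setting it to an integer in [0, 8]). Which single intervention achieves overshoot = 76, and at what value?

Intervening on gain: overshoot = 24*gain - 236. Reaching 76 requires gain = 13, outside [0, 8].
Intervening on setpoint: with other inputs at their observed values, overshoot = -16*setpoint + 108. Solving for 76 gives setpoint = 2, within [0, 8].

set setpoint = 2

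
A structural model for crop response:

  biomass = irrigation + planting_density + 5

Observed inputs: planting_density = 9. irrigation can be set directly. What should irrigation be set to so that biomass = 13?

Substituting into the biomass equation gives biomass = irrigation + 14.
Solve irrigation + 14 = 13: irrigation = (13 - 14) / 1 = -1.

irrigation = -1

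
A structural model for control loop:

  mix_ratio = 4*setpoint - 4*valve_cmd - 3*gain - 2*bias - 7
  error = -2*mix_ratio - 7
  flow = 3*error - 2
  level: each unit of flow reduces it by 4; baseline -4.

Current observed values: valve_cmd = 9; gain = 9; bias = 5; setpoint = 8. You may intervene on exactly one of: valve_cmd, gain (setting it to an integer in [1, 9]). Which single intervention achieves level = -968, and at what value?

set valve_cmd = 8

Intervening on valve_cmd: with other inputs at their observed values, level = -96*valve_cmd - 200. Solving for -968 gives valve_cmd = 8, within [1, 9].
Intervening on gain: level = -72*gain - 416. Reaching -968 requires gain = 23/3, not an integer.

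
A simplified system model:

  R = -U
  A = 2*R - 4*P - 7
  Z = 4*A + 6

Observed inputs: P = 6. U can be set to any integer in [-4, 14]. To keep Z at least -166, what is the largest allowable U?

Substituting into the A equation gives A = -2*U - 31.
Substituting into the Z equation gives Z = -8*U - 118.
Require -8*U - 118 ≥ -166, so U ≤ 6.
The largest integer in [-4, 14] satisfying this is 6.

U = 6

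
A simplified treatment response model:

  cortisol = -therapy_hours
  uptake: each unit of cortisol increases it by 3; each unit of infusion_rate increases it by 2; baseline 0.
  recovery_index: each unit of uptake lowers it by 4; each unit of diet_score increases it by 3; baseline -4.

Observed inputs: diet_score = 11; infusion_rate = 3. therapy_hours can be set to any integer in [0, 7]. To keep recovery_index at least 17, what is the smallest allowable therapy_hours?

Substituting into the uptake equation gives uptake = -3*therapy_hours + 6.
Substituting into the recovery_index equation gives recovery_index = 12*therapy_hours + 5.
Require 12*therapy_hours + 5 ≥ 17, so therapy_hours ≥ 1.
The smallest integer in [0, 7] satisfying this is 1.

therapy_hours = 1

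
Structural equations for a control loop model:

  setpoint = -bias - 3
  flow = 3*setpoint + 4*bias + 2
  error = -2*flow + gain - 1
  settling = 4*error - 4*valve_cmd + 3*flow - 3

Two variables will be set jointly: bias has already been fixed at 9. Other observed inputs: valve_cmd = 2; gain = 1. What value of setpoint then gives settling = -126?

With bias held at 9:
Intervening on setpoint fixes its value directly, overriding its dependence on bias.
Substituting into the flow equation gives flow = 3*setpoint + 38.
error becomes -6*setpoint - 76.
Substituting into the settling equation gives settling = -15*setpoint - 201.
Solve -15*setpoint - 201 = -126: setpoint = (-126 + 201) / -15 = -5.

setpoint = -5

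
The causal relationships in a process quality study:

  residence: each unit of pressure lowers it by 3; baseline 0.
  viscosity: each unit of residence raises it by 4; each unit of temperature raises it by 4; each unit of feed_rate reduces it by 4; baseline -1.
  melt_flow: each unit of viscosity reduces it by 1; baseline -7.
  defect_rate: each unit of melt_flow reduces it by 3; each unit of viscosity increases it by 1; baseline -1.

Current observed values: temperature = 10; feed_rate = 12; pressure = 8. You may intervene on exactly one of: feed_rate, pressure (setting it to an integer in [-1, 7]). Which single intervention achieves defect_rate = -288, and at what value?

Intervening on feed_rate: with other inputs at their observed values, defect_rate = -16*feed_rate - 208. Solving for -288 gives feed_rate = 5, within [-1, 7].
Intervening on pressure: defect_rate = -48*pressure - 16. Reaching -288 requires pressure = 17/3, not an integer.

set feed_rate = 5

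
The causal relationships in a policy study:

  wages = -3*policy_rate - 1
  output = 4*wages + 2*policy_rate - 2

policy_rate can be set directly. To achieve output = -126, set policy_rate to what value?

policy_rate = 12

Substituting into the output equation gives output = -10*policy_rate - 6.
Solve -10*policy_rate - 6 = -126: policy_rate = (-126 + 6) / -10 = 12.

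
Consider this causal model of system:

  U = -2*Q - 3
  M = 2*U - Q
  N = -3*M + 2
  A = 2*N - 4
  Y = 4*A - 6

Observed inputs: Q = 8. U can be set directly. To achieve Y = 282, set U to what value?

Intervening on U fixes its value directly, overriding its dependence on Q.
Substituting into the M equation gives M = 2*U - 8.
Substituting into the N equation gives N = -6*U + 26.
This gives A = -12*U + 48.
So Y = -48*U + 186.
Solve -48*U + 186 = 282: U = (282 - 186) / -48 = -2.

U = -2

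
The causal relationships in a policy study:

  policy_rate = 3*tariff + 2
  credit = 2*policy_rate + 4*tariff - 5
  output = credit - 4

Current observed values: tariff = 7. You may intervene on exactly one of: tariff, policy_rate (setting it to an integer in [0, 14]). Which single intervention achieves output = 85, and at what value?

Intervening on tariff: with other inputs at their observed values, output = 10*tariff - 5. Solving for 85 gives tariff = 9, within [0, 14].
Intervening on policy_rate: output = 2*policy_rate + 19. Reaching 85 requires policy_rate = 33, outside [0, 14].

set tariff = 9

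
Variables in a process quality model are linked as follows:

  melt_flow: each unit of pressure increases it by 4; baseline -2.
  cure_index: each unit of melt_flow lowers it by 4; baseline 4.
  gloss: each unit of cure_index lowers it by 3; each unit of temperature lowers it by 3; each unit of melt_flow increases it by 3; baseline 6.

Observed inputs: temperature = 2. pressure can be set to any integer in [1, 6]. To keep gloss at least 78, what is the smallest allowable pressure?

Substituting into the cure_index equation gives cure_index = -16*pressure + 12.
Substituting into the gloss equation gives gloss = 60*pressure - 42.
Require 60*pressure - 42 ≥ 78, so pressure ≥ 2.
The smallest integer in [1, 6] satisfying this is 2.

pressure = 2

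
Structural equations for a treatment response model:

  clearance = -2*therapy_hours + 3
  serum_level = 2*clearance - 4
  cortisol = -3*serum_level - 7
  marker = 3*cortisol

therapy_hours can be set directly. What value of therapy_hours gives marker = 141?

therapy_hours = 5

Substituting into the serum_level equation gives serum_level = -4*therapy_hours + 2.
Substituting into the cortisol equation gives cortisol = 12*therapy_hours - 13.
So marker = 36*therapy_hours - 39.
Solve 36*therapy_hours - 39 = 141: therapy_hours = (141 + 39) / 36 = 5.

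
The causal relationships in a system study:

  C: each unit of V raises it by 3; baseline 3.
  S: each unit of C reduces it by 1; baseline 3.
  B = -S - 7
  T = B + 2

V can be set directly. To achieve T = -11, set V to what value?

Substituting into the S equation gives S = -3*V.
Substituting into the B equation gives B = 3*V - 7.
So T = 3*V - 5.
Solve 3*V - 5 = -11: V = (-11 + 5) / 3 = -2.

V = -2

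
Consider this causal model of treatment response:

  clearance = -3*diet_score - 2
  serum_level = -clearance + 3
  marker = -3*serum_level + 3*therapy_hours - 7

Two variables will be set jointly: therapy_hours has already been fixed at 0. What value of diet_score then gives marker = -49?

diet_score = 3

With therapy_hours held at 0:
Substituting into the serum_level equation gives serum_level = 3*diet_score + 5.
Substituting into the marker equation gives marker = -9*diet_score - 22.
Solve -9*diet_score - 22 = -49: diet_score = (-49 + 22) / -9 = 3.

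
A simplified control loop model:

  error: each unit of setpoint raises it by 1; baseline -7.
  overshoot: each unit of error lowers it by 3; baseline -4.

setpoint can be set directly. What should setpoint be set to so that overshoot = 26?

setpoint = -3

Substituting into the overshoot equation gives overshoot = -3*setpoint + 17.
Solve -3*setpoint + 17 = 26: setpoint = (26 - 17) / -3 = -3.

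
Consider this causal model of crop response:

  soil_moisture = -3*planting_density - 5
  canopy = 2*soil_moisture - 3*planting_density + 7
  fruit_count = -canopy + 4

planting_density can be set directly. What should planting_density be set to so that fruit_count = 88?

Substituting into the canopy equation gives canopy = -9*planting_density - 3.
Substituting into the fruit_count equation gives fruit_count = 9*planting_density + 7.
Solve 9*planting_density + 7 = 88: planting_density = (88 - 7) / 9 = 9.

planting_density = 9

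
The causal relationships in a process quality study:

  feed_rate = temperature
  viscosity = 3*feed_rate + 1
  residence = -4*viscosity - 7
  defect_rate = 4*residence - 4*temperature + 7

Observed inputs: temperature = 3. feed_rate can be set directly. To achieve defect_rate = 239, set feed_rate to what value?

feed_rate = -6

Intervening on feed_rate fixes its value directly, overriding its dependence on temperature.
Substituting into the residence equation gives residence = -12*feed_rate - 11.
Substituting into the defect_rate equation gives defect_rate = -48*feed_rate - 49.
Solve -48*feed_rate - 49 = 239: feed_rate = (239 + 49) / -48 = -6.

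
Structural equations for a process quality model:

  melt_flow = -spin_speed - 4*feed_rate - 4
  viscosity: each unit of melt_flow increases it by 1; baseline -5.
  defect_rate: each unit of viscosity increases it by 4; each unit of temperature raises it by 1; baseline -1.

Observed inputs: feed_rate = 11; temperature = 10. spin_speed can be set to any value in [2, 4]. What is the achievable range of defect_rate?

Substituting into the melt_flow equation gives melt_flow = -spin_speed - 48.
viscosity becomes -spin_speed - 53.
defect_rate becomes -4*spin_speed - 203.
Linear in spin_speed, so extremes are at the endpoints: spin_speed = 2 gives defect_rate = -211; spin_speed = 4 gives defect_rate = -219.

-219 to -211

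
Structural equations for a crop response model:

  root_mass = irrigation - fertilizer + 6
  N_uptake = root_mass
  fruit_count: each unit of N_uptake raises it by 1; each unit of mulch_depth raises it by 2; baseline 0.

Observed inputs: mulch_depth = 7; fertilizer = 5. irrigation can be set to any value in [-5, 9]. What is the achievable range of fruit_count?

10 to 24

Substituting into the root_mass equation gives root_mass = irrigation + 1.
Substituting into the N_uptake equation gives N_uptake = irrigation + 1.
This gives fruit_count = irrigation + 15.
Linear in irrigation, so extremes are at the endpoints: irrigation = -5 gives fruit_count = 10; irrigation = 9 gives fruit_count = 24.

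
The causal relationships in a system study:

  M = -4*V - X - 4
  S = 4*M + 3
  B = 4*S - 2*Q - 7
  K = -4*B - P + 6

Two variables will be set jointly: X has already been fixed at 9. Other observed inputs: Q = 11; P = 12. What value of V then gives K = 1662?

V = 3

With X held at 9:
Substituting into the M equation gives M = -4*V - 13.
Substituting into the S equation gives S = -16*V - 49.
B becomes -64*V - 225.
Substituting into the K equation gives K = 256*V + 894.
Solve 256*V + 894 = 1662: V = (1662 - 894) / 256 = 3.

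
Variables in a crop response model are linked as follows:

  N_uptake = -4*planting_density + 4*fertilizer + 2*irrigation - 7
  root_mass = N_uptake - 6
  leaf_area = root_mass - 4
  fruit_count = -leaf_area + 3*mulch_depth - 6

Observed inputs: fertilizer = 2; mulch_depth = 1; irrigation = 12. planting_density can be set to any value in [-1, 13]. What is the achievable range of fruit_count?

Substituting into the N_uptake equation gives N_uptake = -4*planting_density + 25.
Substituting into the root_mass equation gives root_mass = -4*planting_density + 19.
So leaf_area = -4*planting_density + 15.
fruit_count becomes 4*planting_density - 18.
Linear in planting_density, so extremes are at the endpoints: planting_density = -1 gives fruit_count = -22; planting_density = 13 gives fruit_count = 34.

-22 to 34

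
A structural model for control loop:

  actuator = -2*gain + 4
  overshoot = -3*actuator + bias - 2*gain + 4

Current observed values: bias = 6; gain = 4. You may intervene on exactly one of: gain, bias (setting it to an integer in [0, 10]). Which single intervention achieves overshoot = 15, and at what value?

set bias = 7

Intervening on gain: overshoot = 4*gain - 2. Reaching 15 requires gain = 17/4, not an integer.
Intervening on bias: with other inputs at their observed values, overshoot = bias + 8. Solving for 15 gives bias = 7, within [0, 10].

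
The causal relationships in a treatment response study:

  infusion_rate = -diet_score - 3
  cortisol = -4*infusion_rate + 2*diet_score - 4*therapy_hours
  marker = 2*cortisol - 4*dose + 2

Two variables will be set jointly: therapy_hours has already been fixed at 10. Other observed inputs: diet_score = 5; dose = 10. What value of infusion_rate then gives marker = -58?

infusion_rate = -5

With therapy_hours held at 10:
Intervening on infusion_rate fixes its value directly, overriding its dependence on diet_score.
Substituting into the cortisol equation gives cortisol = -4*infusion_rate - 30.
Substituting into the marker equation gives marker = -8*infusion_rate - 98.
Solve -8*infusion_rate - 98 = -58: infusion_rate = (-58 + 98) / -8 = -5.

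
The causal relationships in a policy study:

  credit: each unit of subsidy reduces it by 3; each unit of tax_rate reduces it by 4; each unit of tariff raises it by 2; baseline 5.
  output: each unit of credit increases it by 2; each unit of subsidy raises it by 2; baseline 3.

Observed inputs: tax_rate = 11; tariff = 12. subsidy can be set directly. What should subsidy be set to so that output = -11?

Substituting into the credit equation gives credit = -3*subsidy - 15.
Substituting into the output equation gives output = -4*subsidy - 27.
Solve -4*subsidy - 27 = -11: subsidy = (-11 + 27) / -4 = -4.

subsidy = -4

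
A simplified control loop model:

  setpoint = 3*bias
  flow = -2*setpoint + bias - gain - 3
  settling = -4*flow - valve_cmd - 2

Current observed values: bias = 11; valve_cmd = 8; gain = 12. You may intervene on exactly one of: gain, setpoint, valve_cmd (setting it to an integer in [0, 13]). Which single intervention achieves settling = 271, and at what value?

Intervening on gain: settling = 4*gain + 222. Reaching 271 requires gain = 49/4, not an integer.
Intervening on setpoint: settling = 8*setpoint + 6. Reaching 271 requires setpoint = 265/8, not an integer.
Intervening on valve_cmd: with other inputs at their observed values, settling = -valve_cmd + 278. Solving for 271 gives valve_cmd = 7, within [0, 13].

set valve_cmd = 7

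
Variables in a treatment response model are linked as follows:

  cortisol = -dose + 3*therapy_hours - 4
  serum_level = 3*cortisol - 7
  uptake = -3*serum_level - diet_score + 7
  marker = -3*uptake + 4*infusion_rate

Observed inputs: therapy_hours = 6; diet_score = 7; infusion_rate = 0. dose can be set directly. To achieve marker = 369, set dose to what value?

dose = -2

Substituting into the cortisol equation gives cortisol = -dose + 14.
Substituting into the serum_level equation gives serum_level = -3*dose + 35.
Substituting into the uptake equation gives uptake = 9*dose - 105.
marker becomes -27*dose + 315.
Solve -27*dose + 315 = 369: dose = (369 - 315) / -27 = -2.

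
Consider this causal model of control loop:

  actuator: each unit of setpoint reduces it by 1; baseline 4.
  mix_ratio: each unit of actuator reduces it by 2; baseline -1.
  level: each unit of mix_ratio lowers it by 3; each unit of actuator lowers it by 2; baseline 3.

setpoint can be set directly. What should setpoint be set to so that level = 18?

setpoint = 1

Substituting into the mix_ratio equation gives mix_ratio = 2*setpoint - 9.
So level = -4*setpoint + 22.
Solve -4*setpoint + 22 = 18: setpoint = (18 - 22) / -4 = 1.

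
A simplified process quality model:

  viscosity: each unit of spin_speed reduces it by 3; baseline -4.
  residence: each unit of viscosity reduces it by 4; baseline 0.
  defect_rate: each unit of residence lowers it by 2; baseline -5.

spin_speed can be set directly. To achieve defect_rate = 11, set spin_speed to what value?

Substituting into the residence equation gives residence = 12*spin_speed + 16.
Substituting into the defect_rate equation gives defect_rate = -24*spin_speed - 37.
Solve -24*spin_speed - 37 = 11: spin_speed = (11 + 37) / -24 = -2.

spin_speed = -2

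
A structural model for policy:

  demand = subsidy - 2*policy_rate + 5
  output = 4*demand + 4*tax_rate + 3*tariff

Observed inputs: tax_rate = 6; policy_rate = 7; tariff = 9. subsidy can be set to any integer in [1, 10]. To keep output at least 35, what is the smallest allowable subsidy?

Substituting into the demand equation gives demand = subsidy - 9.
Substituting into the output equation gives output = 4*subsidy + 15.
Require 4*subsidy + 15 ≥ 35, so subsidy ≥ 5.
The smallest integer in [1, 10] satisfying this is 5.

subsidy = 5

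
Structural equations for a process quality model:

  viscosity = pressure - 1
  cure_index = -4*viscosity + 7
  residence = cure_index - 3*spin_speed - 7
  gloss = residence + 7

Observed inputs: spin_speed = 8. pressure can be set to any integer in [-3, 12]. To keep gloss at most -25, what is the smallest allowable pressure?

pressure = 3

Substituting into the cure_index equation gives cure_index = -4*pressure + 11.
residence becomes -4*pressure - 20.
Substituting into the gloss equation gives gloss = -4*pressure - 13.
Require -4*pressure - 13 ≤ -25, so pressure ≥ 3.
The smallest integer in [-3, 12] satisfying this is 3.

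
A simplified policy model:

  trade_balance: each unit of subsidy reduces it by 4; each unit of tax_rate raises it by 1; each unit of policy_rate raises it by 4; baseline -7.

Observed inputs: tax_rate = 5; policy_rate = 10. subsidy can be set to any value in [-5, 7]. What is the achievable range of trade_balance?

Substituting into the trade_balance equation gives trade_balance = -4*subsidy + 38.
Linear in subsidy, so extremes are at the endpoints: subsidy = -5 gives trade_balance = 58; subsidy = 7 gives trade_balance = 10.

10 to 58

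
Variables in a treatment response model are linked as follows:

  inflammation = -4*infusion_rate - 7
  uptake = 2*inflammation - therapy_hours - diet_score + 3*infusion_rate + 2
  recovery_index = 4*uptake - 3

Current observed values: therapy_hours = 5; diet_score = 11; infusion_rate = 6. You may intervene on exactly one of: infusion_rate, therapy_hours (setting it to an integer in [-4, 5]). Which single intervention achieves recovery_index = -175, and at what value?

set infusion_rate = 3

Intervening on infusion_rate: with other inputs at their observed values, recovery_index = -20*infusion_rate - 115. Solving for -175 gives infusion_rate = 3, within [-4, 5].
Intervening on therapy_hours: recovery_index = -4*therapy_hours - 215. Reaching -175 requires therapy_hours = -10, outside [-4, 5].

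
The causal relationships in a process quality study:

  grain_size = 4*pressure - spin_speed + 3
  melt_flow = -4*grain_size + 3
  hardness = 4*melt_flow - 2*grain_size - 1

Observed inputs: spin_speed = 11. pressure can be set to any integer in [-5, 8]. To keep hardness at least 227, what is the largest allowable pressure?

pressure = -1

Substituting into the grain_size equation gives grain_size = 4*pressure - 8.
Substituting into the melt_flow equation gives melt_flow = -16*pressure + 35.
Substituting into the hardness equation gives hardness = -72*pressure + 155.
Require -72*pressure + 155 ≥ 227, so pressure ≤ -1.
The largest integer in [-5, 8] satisfying this is -1.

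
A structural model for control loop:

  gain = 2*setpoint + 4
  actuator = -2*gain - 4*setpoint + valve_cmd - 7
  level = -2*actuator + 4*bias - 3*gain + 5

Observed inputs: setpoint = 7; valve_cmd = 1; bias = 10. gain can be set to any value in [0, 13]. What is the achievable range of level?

Intervening on gain fixes its value directly, overriding its dependence on setpoint.
Substituting into the actuator equation gives actuator = -2*gain - 34.
This gives level = gain + 113.
Linear in gain, so extremes are at the endpoints: gain = 0 gives level = 113; gain = 13 gives level = 126.

113 to 126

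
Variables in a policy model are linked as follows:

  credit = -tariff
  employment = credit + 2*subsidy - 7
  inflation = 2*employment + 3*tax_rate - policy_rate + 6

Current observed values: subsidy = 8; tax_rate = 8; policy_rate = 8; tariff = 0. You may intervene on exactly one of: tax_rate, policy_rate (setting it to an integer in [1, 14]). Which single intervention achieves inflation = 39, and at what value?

set policy_rate = 9

Intervening on tax_rate: inflation = 3*tax_rate + 16. Reaching 39 requires tax_rate = 23/3, not an integer.
Intervening on policy_rate: with other inputs at their observed values, inflation = -policy_rate + 48. Solving for 39 gives policy_rate = 9, within [1, 14].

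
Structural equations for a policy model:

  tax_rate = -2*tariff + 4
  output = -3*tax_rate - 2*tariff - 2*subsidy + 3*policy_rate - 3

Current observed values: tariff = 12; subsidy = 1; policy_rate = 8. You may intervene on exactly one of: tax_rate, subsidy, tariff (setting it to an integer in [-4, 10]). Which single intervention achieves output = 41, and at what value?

Intervening on tax_rate: output = -3*tax_rate - 5. Reaching 41 requires tax_rate = -46/3, not an integer.
Intervening on subsidy: with other inputs at their observed values, output = -2*subsidy + 57. Solving for 41 gives subsidy = 8, within [-4, 10].
Intervening on tariff: output = 4*tariff + 7. Reaching 41 requires tariff = 17/2, not an integer.

set subsidy = 8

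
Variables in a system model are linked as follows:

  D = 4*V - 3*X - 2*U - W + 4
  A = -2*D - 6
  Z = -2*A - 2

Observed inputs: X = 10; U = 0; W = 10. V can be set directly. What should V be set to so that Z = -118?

V = 1

Substituting into the D equation gives D = 4*V - 36.
A becomes -8*V + 66.
Substituting into the Z equation gives Z = 16*V - 134.
Solve 16*V - 134 = -118: V = (-118 + 134) / 16 = 1.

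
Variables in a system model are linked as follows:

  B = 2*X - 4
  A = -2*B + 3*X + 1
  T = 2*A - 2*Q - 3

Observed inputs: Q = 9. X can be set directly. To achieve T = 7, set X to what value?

X = -5

Substituting into the A equation gives A = -X + 9.
T becomes -2*X - 3.
Solve -2*X - 3 = 7: X = (7 + 3) / -2 = -5.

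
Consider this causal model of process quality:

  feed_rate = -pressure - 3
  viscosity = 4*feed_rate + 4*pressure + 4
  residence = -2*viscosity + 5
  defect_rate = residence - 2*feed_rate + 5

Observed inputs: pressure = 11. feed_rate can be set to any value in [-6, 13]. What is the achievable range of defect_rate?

-216 to -26

Intervening on feed_rate fixes its value directly, overriding its dependence on pressure.
Substituting into the viscosity equation gives viscosity = 4*feed_rate + 48.
residence becomes -8*feed_rate - 91.
So defect_rate = -10*feed_rate - 86.
Linear in feed_rate, so extremes are at the endpoints: feed_rate = -6 gives defect_rate = -26; feed_rate = 13 gives defect_rate = -216.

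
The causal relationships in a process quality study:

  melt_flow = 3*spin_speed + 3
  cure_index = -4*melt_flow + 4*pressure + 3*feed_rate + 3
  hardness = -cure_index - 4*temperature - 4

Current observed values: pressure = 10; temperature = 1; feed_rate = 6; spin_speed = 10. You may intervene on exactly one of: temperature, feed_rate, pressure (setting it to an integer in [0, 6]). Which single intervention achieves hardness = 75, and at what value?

set feed_rate = 2

Intervening on temperature: hardness = -4*temperature + 67. Reaching 75 requires temperature = -2, outside [0, 6].
Intervening on feed_rate: with other inputs at their observed values, hardness = -3*feed_rate + 81. Solving for 75 gives feed_rate = 2, within [0, 6].
Intervening on pressure: hardness = -4*pressure + 103. Reaching 75 requires pressure = 7, outside [0, 6].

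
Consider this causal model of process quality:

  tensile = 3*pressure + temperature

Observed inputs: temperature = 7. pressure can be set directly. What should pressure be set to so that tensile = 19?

pressure = 4

Substituting into the tensile equation gives tensile = 3*pressure + 7.
Solve 3*pressure + 7 = 19: pressure = (19 - 7) / 3 = 4.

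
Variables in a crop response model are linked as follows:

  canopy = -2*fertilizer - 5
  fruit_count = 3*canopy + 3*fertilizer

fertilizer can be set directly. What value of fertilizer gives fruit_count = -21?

fertilizer = 2

Substituting into the fruit_count equation gives fruit_count = -3*fertilizer - 15.
Solve -3*fertilizer - 15 = -21: fertilizer = (-21 + 15) / -3 = 2.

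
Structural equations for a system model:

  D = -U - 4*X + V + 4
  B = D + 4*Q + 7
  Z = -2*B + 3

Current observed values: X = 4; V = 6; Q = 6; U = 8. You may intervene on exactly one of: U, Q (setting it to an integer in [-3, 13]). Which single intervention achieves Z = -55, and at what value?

set Q = 9

Intervening on U: Z = 2*U - 47. Reaching -55 requires U = -4, outside [-3, 13].
Intervening on Q: with other inputs at their observed values, Z = -8*Q + 17. Solving for -55 gives Q = 9, within [-3, 13].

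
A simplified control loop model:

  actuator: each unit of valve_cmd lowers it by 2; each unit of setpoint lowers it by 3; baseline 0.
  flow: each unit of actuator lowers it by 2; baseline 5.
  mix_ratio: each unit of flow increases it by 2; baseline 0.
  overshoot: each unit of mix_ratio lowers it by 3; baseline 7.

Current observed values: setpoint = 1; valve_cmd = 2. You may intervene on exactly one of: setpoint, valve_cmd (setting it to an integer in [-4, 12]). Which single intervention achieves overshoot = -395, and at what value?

Intervening on setpoint: with other inputs at their observed values, overshoot = -36*setpoint - 71. Solving for -395 gives setpoint = 9, within [-4, 12].
Intervening on valve_cmd: overshoot = -24*valve_cmd - 59. Reaching -395 requires valve_cmd = 14, outside [-4, 12].

set setpoint = 9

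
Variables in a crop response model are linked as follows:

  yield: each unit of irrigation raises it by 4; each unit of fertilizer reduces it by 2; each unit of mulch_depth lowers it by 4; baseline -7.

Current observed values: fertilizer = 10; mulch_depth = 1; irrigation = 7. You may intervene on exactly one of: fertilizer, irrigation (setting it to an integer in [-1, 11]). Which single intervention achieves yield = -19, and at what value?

Intervening on fertilizer: yield = -2*fertilizer + 17. Reaching -19 requires fertilizer = 18, outside [-1, 11].
Intervening on irrigation: with other inputs at their observed values, yield = 4*irrigation - 31. Solving for -19 gives irrigation = 3, within [-1, 11].

set irrigation = 3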